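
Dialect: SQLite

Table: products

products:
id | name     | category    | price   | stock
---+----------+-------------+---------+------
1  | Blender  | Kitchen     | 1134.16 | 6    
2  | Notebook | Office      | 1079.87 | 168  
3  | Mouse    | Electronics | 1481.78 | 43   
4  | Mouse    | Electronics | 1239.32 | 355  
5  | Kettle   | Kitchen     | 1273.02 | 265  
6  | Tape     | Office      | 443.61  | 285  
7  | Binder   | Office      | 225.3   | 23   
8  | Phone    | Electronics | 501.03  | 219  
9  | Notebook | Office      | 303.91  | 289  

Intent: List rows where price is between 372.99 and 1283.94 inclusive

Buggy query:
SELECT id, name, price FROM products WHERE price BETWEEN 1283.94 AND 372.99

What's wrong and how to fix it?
Bug: The bounds are reversed; BETWEEN a AND b requires a <= b to match anything

Fix: Write BETWEEN 372.99 AND 1283.94

Corrected query:
SELECT id, name, price FROM products WHERE price BETWEEN 372.99 AND 1283.94

Result:
id | name     | price  
---+----------+--------
1  | Blender  | 1134.16
2  | Notebook | 1079.87
4  | Mouse    | 1239.32
5  | Kettle   | 1273.02
6  | Tape     | 443.61 
8  | Phone    | 501.03 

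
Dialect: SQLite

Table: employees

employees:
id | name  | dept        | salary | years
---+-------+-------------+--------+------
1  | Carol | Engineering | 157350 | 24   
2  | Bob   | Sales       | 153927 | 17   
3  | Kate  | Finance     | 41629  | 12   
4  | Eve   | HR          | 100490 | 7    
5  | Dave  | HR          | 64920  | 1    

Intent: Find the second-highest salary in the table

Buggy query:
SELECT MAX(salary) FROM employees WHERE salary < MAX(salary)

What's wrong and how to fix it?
Bug: MAX(salary) on the right of the comparison is an aggregate-in-WHERE error

Fix: Compute the overall MAX in a subquery, then take MAX of rows below it

Corrected query:
SELECT MAX(salary) FROM employees WHERE salary < (SELECT MAX(salary) FROM employees)

Result:
MAX(salary)
-----------
153927     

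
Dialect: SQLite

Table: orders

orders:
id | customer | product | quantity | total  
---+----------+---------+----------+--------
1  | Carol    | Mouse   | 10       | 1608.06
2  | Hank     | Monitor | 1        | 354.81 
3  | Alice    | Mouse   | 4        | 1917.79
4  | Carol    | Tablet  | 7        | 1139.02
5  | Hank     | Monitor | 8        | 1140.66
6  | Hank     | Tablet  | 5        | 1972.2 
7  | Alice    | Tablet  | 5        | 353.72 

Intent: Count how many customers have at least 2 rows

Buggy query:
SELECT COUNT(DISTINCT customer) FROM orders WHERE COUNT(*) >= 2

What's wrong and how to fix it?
Bug: COUNT(*) cannot appear in WHERE; the per-group count doesn't exist yet

Fix: Group first with HAVING COUNT(*) >= 2, then COUNT the resulting groups

Corrected query:
SELECT COUNT(*) FROM (SELECT customer FROM orders GROUP BY customer HAVING COUNT(*) >= 2)

Result:
COUNT(*)
--------
3       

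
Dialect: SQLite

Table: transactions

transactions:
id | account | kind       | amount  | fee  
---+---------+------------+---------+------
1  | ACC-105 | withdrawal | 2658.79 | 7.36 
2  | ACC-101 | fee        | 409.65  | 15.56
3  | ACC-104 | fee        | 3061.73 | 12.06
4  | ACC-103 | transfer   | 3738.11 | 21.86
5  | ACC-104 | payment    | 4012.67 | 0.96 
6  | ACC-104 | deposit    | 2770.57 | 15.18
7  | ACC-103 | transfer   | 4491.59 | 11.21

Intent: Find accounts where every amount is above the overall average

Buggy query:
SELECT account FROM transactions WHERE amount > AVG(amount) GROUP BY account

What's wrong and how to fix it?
Bug: WHERE evaluates per row before aggregation, so AVG() is unavailable

Fix: Compute the overall average in a scalar subquery and compare each group's MIN against it in HAVING

Corrected query:
SELECT account FROM transactions GROUP BY account HAVING MIN(amount) > (SELECT AVG(amount) FROM transactions)

Result:
account
-------
ACC-103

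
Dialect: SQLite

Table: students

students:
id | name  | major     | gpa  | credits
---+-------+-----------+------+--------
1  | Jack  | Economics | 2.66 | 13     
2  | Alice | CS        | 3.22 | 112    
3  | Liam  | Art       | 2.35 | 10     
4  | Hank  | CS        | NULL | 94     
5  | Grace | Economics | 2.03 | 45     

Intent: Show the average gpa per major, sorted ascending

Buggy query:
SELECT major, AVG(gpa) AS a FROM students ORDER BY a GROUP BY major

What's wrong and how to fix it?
Bug: GROUP BY must precede ORDER BY

Fix: Move ORDER BY to the end, after GROUP BY

Corrected query:
SELECT major, AVG(gpa) AS a FROM students GROUP BY major ORDER BY a

Result:
major     | a    
----------+------
Economics | 2.345
Art       | 2.35 
CS        | 3.22 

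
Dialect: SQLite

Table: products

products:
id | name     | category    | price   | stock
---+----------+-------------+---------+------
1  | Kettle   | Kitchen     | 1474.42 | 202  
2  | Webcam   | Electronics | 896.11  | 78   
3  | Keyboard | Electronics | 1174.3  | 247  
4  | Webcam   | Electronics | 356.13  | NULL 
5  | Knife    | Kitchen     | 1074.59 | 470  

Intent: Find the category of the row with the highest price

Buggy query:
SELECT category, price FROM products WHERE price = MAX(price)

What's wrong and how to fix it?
Bug: MAX(price) is an aggregate and cannot be used directly in WHERE

Fix: Use a subquery: WHERE price = (SELECT MAX(price) FROM products)

Corrected query:
SELECT category, price FROM products WHERE price = (SELECT MAX(price) FROM products)

Result:
category | price  
---------+--------
Kitchen  | 1474.42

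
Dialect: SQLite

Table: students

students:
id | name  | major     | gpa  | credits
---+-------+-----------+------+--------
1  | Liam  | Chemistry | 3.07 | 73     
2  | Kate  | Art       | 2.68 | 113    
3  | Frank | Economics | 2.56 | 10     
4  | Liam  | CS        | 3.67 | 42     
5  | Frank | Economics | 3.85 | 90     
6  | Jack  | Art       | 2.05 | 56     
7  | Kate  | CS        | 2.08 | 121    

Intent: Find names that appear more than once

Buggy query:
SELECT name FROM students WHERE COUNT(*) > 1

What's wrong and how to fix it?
Bug: WHERE can't reference COUNT(*); aggregates are computed after WHERE

Fix: GROUP BY name, then filter groups with HAVING COUNT(*) > 1

Corrected query:
SELECT name FROM students GROUP BY name HAVING COUNT(*) > 1

Result:
name 
-----
Frank
Kate 
Liam 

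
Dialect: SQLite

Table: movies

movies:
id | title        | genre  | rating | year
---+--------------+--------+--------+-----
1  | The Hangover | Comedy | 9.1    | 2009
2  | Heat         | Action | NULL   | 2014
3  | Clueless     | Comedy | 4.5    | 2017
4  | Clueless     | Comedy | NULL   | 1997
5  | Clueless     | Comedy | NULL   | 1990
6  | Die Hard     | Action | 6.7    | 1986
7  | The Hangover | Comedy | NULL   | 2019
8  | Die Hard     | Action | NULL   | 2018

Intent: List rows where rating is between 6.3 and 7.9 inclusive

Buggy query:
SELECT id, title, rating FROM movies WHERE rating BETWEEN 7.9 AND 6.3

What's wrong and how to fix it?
Bug: The bounds are reversed; BETWEEN a AND b requires a <= b to match anything

Fix: Write BETWEEN 6.3 AND 7.9

Corrected query:
SELECT id, title, rating FROM movies WHERE rating BETWEEN 6.3 AND 7.9

Result:
id | title    | rating
---+----------+-------
6  | Die Hard | 6.7   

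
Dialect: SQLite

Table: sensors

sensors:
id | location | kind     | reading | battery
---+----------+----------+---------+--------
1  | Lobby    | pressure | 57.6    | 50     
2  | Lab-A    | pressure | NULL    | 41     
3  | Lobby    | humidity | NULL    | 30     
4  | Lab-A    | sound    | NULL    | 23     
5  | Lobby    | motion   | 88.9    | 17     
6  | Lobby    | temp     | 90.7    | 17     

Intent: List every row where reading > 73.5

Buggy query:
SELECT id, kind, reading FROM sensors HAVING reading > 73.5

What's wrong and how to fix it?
Bug: HAVING filters the output of aggregation, but this query has no GROUP BY and no aggregate functions, so SQLite rejects it (HAVING clause on a non-aggregate query); the condition here is per row

Fix: Replace HAVING with WHERE since the condition applies to individual rows

Corrected query:
SELECT id, kind, reading FROM sensors WHERE reading > 73.5

Result:
id | kind   | reading
---+--------+--------
5  | motion | 88.9   
6  | temp   | 90.7   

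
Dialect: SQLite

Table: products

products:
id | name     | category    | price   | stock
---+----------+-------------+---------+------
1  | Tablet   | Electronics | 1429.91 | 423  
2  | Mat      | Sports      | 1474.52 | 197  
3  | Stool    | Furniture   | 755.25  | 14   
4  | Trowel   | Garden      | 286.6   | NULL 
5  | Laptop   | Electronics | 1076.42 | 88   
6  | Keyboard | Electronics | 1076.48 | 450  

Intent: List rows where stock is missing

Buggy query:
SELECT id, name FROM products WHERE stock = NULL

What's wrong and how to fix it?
Bug: '= NULL' is always unknown in SQL three-valued logic, so no rows match

Fix: Use IS NULL to test for NULL

Corrected query:
SELECT id, name FROM products WHERE stock IS NULL

Result:
id | name  
---+-------
4  | Trowel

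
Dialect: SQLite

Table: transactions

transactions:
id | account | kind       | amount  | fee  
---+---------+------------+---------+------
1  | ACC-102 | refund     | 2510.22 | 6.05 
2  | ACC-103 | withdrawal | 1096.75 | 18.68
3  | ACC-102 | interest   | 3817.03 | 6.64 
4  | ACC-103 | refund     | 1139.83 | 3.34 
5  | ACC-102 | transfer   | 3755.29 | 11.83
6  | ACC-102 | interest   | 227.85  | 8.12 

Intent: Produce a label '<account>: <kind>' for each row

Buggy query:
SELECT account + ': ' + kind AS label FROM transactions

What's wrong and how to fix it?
Bug: '+' is numeric addition; on text columns SQLite converts them to 0 instead of concatenating

Fix: Replace + with || to concatenate text

Corrected query:
SELECT account || ': ' || kind AS label FROM transactions

Result:
label              
-------------------
ACC-102: refund    
ACC-103: withdrawal
ACC-102: interest  
ACC-103: refund    
ACC-102: transfer  
ACC-102: interest  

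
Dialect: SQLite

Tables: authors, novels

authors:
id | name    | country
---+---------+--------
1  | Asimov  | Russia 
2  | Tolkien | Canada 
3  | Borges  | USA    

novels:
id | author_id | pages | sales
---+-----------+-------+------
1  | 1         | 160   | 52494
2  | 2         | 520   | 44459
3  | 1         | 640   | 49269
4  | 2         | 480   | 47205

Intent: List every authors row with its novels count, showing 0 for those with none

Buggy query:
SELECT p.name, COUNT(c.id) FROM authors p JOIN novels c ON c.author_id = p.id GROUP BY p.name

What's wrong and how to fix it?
Bug: INNER JOIN drops authors rows that have no matching novels rows

Fix: Switch to LEFT JOIN to retain unmatched parent rows

Corrected query:
SELECT p.name, COUNT(c.id) FROM authors p LEFT JOIN novels c ON c.author_id = p.id GROUP BY p.name

Result:
name    | COUNT(c.id)
--------+------------
Asimov  | 2          
Borges  | 0          
Tolkien | 2          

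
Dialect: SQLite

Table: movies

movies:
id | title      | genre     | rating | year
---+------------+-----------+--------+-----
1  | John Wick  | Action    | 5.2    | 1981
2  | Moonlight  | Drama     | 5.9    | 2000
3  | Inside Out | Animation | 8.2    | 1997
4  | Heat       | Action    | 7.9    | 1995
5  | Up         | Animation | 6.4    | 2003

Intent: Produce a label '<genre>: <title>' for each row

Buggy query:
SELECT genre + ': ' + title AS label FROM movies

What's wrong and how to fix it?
Bug: SQLite uses || for string concatenation; + coerces text to numbers (yielding 0)

Fix: Replace + with || to concatenate text

Corrected query:
SELECT genre || ': ' || title AS label FROM movies

Result:
label                
---------------------
Action: John Wick    
Drama: Moonlight     
Animation: Inside Out
Action: Heat         
Animation: Up        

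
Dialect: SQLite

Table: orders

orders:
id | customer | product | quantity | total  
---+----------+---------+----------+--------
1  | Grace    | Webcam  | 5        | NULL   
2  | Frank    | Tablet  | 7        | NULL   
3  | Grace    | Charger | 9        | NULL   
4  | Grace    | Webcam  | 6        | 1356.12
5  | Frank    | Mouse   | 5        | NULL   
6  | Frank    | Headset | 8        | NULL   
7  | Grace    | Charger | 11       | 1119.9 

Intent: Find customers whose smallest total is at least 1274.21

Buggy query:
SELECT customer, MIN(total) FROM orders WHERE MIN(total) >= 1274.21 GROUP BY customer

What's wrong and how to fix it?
Bug: Aggregates like MIN are computed per group after WHERE runs

Fix: Replace WHERE with HAVING after the GROUP BY

Corrected query:
SELECT customer, MIN(total) FROM orders GROUP BY customer HAVING MIN(total) >= 1274.21

Result:
(no rows)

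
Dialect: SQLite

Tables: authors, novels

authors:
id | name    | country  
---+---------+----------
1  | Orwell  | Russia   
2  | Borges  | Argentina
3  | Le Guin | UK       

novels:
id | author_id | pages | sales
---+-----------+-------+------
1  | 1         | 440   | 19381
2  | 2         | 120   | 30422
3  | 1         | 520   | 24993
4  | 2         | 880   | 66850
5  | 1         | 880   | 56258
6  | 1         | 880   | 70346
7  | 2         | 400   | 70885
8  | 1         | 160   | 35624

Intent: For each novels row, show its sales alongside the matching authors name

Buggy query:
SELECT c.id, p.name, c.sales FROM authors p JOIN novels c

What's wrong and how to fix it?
Bug: JOIN with no ON clause produces a cartesian product; every novels row pairs with every authors row

Fix: Specify the join condition linking the foreign key to the parent id

Corrected query:
SELECT c.id, p.name, c.sales FROM authors p JOIN novels c ON c.author_id = p.id

Result:
id | name   | sales
---+--------+------
1  | Orwell | 19381
2  | Borges | 30422
3  | Orwell | 24993
4  | Borges | 66850
5  | Orwell | 56258
6  | Orwell | 70346
7  | Borges | 70885
8  | Orwell | 35624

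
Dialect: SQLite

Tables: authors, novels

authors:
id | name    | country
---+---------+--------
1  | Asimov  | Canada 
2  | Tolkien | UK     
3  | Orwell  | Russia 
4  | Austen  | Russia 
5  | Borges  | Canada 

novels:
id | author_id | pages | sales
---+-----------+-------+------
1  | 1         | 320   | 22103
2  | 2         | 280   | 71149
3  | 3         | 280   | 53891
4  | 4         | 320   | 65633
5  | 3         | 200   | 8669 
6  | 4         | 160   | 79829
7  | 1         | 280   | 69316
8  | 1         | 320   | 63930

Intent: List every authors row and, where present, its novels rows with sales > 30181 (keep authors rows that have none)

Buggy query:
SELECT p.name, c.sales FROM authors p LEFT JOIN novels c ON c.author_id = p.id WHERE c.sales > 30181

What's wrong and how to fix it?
Bug: Filtering c.sales in WHERE discards the NULL rows produced by LEFT JOIN, turning it into an inner join

Fix: Move the right-table condition into the ON clause so unmatched parents are kept

Corrected query:
SELECT p.name, c.sales FROM authors p LEFT JOIN novels c ON c.author_id = p.id AND c.sales > 30181

Result:
name    | sales
--------+------
Asimov  | 63930
Asimov  | 69316
Tolkien | 71149
Orwell  | 53891
Austen  | 65633
Austen  | 79829
Borges  | NULL 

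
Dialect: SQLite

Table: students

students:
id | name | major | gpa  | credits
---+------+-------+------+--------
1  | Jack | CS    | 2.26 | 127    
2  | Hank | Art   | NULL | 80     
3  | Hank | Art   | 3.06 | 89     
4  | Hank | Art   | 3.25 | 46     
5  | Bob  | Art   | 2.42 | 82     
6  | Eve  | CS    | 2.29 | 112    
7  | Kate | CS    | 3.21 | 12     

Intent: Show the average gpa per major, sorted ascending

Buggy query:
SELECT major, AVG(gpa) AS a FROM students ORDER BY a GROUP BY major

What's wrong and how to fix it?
Bug: ORDER BY appears before GROUP BY; SQL clause order requires GROUP BY first

Fix: Move ORDER BY to the end, after GROUP BY

Corrected query:
SELECT major, AVG(gpa) AS a FROM students GROUP BY major ORDER BY a

Result:
major | a       
------+---------
CS    | 2.586667
Art   | 2.91    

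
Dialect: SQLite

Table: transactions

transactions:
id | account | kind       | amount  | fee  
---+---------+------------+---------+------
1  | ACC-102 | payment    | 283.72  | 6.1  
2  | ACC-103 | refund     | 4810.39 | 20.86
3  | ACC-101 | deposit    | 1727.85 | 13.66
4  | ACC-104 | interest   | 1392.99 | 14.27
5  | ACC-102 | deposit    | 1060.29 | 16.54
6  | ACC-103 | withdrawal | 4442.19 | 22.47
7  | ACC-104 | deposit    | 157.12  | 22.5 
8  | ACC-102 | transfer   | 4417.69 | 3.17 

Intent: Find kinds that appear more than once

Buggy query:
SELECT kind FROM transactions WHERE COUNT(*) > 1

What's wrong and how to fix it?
Bug: COUNT(*) is an aggregate and cannot be used in WHERE

Fix: Group first, then use HAVING for the count condition

Corrected query:
SELECT kind FROM transactions GROUP BY kind HAVING COUNT(*) > 1

Result:
kind   
-------
deposit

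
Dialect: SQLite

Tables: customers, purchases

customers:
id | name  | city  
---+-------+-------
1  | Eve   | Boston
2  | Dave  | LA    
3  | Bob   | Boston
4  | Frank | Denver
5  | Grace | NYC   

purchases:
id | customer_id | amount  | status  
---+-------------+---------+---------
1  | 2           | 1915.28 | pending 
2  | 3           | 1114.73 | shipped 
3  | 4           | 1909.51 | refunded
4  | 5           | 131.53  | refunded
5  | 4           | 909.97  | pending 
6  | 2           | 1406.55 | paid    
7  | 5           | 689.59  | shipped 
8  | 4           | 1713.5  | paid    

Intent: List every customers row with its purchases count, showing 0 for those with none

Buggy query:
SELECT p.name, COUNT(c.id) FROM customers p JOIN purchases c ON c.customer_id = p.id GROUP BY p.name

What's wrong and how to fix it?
Bug: An inner join excludes parents with zero children

Fix: Use LEFT JOIN so parents without children still appear (COUNT(c.id) gives 0)

Corrected query:
SELECT p.name, COUNT(c.id) FROM customers p LEFT JOIN purchases c ON c.customer_id = p.id GROUP BY p.name

Result:
name  | COUNT(c.id)
------+------------
Bob   | 1          
Dave  | 2          
Eve   | 0          
Frank | 3          
Grace | 2          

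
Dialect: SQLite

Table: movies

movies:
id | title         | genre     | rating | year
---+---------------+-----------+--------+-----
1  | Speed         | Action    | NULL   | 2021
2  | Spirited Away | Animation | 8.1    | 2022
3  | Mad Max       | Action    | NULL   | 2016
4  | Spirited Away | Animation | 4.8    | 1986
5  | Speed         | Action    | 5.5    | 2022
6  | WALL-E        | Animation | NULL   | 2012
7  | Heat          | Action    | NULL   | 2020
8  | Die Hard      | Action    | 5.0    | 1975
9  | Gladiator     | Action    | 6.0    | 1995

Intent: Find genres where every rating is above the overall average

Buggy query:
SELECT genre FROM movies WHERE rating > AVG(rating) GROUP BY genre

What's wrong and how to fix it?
Bug: WHERE evaluates per row before aggregation, so AVG() is unavailable

Fix: Compute the overall average in a scalar subquery and compare each group's MIN against it in HAVING

Corrected query:
SELECT genre FROM movies GROUP BY genre HAVING MIN(rating) > (SELECT AVG(rating) FROM movies)

Result:
(no rows)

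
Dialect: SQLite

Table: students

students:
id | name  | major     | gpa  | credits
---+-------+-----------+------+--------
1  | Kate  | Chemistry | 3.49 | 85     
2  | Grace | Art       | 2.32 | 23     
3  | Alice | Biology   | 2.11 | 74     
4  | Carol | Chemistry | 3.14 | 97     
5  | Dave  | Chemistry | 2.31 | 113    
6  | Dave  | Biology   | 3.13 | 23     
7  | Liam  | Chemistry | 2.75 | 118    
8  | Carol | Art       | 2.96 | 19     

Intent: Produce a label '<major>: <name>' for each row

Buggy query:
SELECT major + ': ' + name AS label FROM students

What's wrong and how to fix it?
Bug: '+' is numeric addition; on text columns SQLite converts them to 0 instead of concatenating

Fix: Replace + with || to concatenate text

Corrected query:
SELECT major || ': ' || name AS label FROM students

Result:
label           
----------------
Chemistry: Kate 
Art: Grace      
Biology: Alice  
Chemistry: Carol
Chemistry: Dave 
Biology: Dave   
Chemistry: Liam 
Art: Carol      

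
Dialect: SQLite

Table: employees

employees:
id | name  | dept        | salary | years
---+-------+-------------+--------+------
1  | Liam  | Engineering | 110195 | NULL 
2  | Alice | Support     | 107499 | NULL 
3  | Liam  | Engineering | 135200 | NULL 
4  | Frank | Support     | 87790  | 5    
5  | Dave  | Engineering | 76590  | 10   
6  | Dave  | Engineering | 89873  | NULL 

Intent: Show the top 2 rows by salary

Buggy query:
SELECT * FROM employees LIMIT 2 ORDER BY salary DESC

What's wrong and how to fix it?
Bug: LIMIT must come after ORDER BY

Fix: Swap the clauses: ORDER BY first, then LIMIT

Corrected query:
SELECT * FROM employees ORDER BY salary DESC LIMIT 2

Result:
id | name | dept        | salary | years
---+------+-------------+--------+------
3  | Liam | Engineering | 135200 | NULL 
1  | Liam | Engineering | 110195 | NULL 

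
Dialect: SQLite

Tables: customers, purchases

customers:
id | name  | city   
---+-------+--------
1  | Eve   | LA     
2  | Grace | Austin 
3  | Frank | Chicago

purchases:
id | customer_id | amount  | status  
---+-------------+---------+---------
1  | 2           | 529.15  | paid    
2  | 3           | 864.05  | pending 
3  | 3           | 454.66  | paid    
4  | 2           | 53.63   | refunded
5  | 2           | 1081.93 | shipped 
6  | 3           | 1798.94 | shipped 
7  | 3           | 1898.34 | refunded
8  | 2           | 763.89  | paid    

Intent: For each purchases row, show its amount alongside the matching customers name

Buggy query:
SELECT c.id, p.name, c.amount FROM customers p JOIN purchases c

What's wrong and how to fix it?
Bug: JOIN with no ON clause produces a cartesian product; every purchases row pairs with every customers row

Fix: Specify the join condition linking the foreign key to the parent id

Corrected query:
SELECT c.id, p.name, c.amount FROM customers p JOIN purchases c ON c.customer_id = p.id

Result:
id | name  | amount 
---+-------+--------
1  | Grace | 529.15 
2  | Frank | 864.05 
3  | Frank | 454.66 
4  | Grace | 53.63  
5  | Grace | 1081.93
6  | Frank | 1798.94
7  | Frank | 1898.34
8  | Grace | 763.89 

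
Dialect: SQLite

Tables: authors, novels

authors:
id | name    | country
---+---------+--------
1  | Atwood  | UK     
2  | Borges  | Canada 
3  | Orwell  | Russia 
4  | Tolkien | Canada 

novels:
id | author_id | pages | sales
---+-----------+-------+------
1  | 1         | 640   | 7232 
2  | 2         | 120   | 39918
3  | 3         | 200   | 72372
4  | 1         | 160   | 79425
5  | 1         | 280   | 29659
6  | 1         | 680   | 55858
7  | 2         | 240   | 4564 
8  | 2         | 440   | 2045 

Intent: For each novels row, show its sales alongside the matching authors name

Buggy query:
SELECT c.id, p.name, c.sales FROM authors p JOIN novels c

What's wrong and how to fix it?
Bug: Missing join condition: each novels row is matched to all authors rows instead of just its own

Fix: Specify the join condition linking the foreign key to the parent id

Corrected query:
SELECT c.id, p.name, c.sales FROM authors p JOIN novels c ON c.author_id = p.id

Result:
id | name   | sales
---+--------+------
1  | Atwood | 7232 
2  | Borges | 39918
3  | Orwell | 72372
4  | Atwood | 79425
5  | Atwood | 29659
6  | Atwood | 55858
7  | Borges | 4564 
8  | Borges | 2045 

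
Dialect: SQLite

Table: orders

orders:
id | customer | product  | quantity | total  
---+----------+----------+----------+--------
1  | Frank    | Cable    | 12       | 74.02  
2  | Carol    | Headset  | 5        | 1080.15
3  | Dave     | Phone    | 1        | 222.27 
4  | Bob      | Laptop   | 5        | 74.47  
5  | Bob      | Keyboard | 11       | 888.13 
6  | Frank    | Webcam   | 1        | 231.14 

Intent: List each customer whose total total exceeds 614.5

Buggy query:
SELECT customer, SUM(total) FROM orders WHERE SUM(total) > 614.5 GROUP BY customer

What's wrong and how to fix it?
Bug: WHERE runs before GROUP BY, so aggregates aren't available there

Fix: Move the aggregate condition to a HAVING clause

Corrected query:
SELECT customer, SUM(total) FROM orders GROUP BY customer HAVING SUM(total) > 614.5

Result:
customer | SUM(total)
---------+-----------
Bob      | 962.6     
Carol    | 1080.15   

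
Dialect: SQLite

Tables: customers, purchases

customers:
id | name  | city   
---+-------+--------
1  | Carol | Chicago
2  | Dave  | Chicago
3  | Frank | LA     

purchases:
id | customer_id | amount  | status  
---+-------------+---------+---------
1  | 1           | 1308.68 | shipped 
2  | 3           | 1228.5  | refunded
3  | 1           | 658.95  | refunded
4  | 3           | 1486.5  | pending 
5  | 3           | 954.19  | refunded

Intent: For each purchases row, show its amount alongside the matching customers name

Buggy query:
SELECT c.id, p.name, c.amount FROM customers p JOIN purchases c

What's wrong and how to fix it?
Bug: Missing join condition: each purchases row is matched to all customers rows instead of just its own

Fix: Add ON c.customer_id = p.id to the JOIN

Corrected query:
SELECT c.id, p.name, c.amount FROM customers p JOIN purchases c ON c.customer_id = p.id

Result:
id | name  | amount 
---+-------+--------
1  | Carol | 1308.68
2  | Frank | 1228.5 
3  | Carol | 658.95 
4  | Frank | 1486.5 
5  | Frank | 954.19 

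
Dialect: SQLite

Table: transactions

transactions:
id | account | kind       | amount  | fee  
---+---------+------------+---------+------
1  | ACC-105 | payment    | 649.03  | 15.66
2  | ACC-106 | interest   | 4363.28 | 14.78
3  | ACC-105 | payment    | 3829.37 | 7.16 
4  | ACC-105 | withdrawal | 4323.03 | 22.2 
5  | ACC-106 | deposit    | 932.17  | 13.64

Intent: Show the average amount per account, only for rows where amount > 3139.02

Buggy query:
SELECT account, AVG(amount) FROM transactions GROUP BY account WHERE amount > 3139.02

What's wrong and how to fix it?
Bug: WHERE cannot follow GROUP BY

Fix: Move the WHERE clause before GROUP BY

Corrected query:
SELECT account, AVG(amount) FROM transactions WHERE amount > 3139.02 GROUP BY account

Result:
account | AVG(amount)
--------+------------
ACC-105 | 4076.2     
ACC-106 | 4363.28    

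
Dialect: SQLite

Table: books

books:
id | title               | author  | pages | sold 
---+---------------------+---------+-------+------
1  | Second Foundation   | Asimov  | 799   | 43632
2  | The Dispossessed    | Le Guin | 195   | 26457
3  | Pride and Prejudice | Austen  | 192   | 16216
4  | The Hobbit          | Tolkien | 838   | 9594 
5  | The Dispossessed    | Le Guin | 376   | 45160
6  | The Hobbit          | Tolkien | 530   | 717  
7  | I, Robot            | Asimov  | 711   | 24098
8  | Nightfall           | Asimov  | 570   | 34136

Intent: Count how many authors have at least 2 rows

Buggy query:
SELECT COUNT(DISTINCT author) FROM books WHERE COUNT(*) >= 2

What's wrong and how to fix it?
Bug: WHERE filters individual rows, not groups, so a group-level COUNT is invalid there

Fix: Use a subquery that GROUPs and filters with HAVING, then count its rows

Corrected query:
SELECT COUNT(*) FROM (SELECT author FROM books GROUP BY author HAVING COUNT(*) >= 2)

Result:
COUNT(*)
--------
3       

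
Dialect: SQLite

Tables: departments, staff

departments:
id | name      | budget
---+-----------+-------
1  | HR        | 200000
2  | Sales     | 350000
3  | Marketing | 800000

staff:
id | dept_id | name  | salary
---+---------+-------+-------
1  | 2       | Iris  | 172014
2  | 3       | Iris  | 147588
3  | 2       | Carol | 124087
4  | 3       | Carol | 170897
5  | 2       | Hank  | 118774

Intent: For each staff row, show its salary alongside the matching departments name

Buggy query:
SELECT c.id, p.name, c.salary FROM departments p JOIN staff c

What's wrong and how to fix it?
Bug: JOIN with no ON clause produces a cartesian product; every staff row pairs with every departments row

Fix: Specify the join condition linking the foreign key to the parent id

Corrected query:
SELECT c.id, p.name, c.salary FROM departments p JOIN staff c ON c.dept_id = p.id

Result:
id | name      | salary
---+-----------+-------
1  | Sales     | 172014
2  | Marketing | 147588
3  | Sales     | 124087
4  | Marketing | 170897
5  | Sales     | 118774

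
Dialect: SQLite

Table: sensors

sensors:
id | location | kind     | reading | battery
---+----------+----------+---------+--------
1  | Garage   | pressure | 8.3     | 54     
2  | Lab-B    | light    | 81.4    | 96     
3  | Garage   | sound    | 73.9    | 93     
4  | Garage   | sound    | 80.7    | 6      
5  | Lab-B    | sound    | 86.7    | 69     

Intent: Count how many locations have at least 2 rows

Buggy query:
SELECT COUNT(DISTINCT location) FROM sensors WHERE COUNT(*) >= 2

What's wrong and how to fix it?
Bug: COUNT(*) cannot appear in WHERE; the per-group count doesn't exist yet

Fix: Group first with HAVING COUNT(*) >= 2, then COUNT the resulting groups

Corrected query:
SELECT COUNT(*) FROM (SELECT location FROM sensors GROUP BY location HAVING COUNT(*) >= 2)

Result:
COUNT(*)
--------
2       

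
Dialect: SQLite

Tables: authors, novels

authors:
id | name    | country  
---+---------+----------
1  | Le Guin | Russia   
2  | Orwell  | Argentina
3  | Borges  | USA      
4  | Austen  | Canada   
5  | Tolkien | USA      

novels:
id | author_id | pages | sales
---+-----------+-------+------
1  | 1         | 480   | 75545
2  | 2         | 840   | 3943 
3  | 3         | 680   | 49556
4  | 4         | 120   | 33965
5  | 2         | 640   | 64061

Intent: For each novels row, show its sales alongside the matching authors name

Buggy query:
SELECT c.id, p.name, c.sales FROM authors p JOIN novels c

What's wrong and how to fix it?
Bug: JOIN with no ON clause produces a cartesian product; every novels row pairs with every authors row

Fix: Specify the join condition linking the foreign key to the parent id

Corrected query:
SELECT c.id, p.name, c.sales FROM authors p JOIN novels c ON c.author_id = p.id

Result:
id | name    | sales
---+---------+------
1  | Le Guin | 75545
2  | Orwell  | 3943 
3  | Borges  | 49556
4  | Austen  | 33965
5  | Orwell  | 64061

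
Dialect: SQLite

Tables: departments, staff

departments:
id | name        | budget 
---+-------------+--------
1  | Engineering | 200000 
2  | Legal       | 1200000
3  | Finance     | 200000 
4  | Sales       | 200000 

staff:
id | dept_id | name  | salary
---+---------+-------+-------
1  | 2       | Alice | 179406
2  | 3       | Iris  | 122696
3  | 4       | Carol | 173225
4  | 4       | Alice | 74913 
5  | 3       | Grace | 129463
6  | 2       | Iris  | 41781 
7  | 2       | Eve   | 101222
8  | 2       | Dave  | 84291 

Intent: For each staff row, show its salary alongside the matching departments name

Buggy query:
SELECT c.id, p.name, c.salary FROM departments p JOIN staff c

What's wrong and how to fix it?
Bug: JOIN with no ON clause produces a cartesian product; every staff row pairs with every departments row

Fix: Add ON c.dept_id = p.id to the JOIN

Corrected query:
SELECT c.id, p.name, c.salary FROM departments p JOIN staff c ON c.dept_id = p.id

Result:
id | name    | salary
---+---------+-------
1  | Legal   | 179406
2  | Finance | 122696
3  | Sales   | 173225
4  | Sales   | 74913 
5  | Finance | 129463
6  | Legal   | 41781 
7  | Legal   | 101222
8  | Legal   | 84291 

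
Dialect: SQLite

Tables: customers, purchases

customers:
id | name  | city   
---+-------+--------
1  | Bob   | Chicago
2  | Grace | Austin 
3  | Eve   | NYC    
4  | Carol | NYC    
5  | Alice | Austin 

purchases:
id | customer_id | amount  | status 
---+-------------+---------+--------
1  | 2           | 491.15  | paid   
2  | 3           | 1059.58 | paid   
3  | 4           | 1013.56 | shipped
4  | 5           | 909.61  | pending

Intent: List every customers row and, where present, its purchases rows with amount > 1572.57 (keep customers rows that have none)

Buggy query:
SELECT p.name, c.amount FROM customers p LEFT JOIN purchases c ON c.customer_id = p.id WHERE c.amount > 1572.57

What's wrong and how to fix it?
Bug: A WHERE condition on the right-hand table after LEFT JOIN drops unmatched parents

Fix: Move the right-table condition into the ON clause so unmatched parents are kept

Corrected query:
SELECT p.name, c.amount FROM customers p LEFT JOIN purchases c ON c.customer_id = p.id AND c.amount > 1572.57

Result:
name  | amount
------+-------
Bob   | NULL  
Grace | NULL  
Eve   | NULL  
Carol | NULL  
Alice | NULL  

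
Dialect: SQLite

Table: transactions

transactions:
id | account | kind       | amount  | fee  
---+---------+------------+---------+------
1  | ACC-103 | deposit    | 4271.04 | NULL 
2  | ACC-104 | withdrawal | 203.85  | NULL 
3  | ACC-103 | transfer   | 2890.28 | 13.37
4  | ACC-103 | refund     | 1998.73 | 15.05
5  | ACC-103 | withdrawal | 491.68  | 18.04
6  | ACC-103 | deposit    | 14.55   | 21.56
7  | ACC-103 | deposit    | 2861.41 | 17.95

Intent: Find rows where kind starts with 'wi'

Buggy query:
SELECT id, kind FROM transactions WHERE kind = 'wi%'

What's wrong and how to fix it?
Bug: '=' compares the literal string including the % character; pattern matching needs LIKE

Fix: Use LIKE for wildcard pattern matching

Corrected query:
SELECT id, kind FROM transactions WHERE kind LIKE 'wi%'

Result:
id | kind      
---+-----------
2  | withdrawal
5  | withdrawal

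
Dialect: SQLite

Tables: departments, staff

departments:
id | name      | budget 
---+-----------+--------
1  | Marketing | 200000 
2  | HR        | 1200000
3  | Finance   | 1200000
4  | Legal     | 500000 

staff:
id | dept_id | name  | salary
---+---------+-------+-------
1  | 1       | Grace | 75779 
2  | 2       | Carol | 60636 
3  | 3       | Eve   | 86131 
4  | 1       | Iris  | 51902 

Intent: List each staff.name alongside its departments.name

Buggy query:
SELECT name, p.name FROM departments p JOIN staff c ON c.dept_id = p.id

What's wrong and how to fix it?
Bug: Both tables have a 'name' column; the unqualified reference is ambiguous

Fix: Qualify the column with its table alias (c.name)

Corrected query:
SELECT c.name, p.name FROM departments p JOIN staff c ON c.dept_id = p.id

Result:
name  | name     
------+----------
Grace | Marketing
Carol | HR       
Eve   | Finance  
Iris  | Marketing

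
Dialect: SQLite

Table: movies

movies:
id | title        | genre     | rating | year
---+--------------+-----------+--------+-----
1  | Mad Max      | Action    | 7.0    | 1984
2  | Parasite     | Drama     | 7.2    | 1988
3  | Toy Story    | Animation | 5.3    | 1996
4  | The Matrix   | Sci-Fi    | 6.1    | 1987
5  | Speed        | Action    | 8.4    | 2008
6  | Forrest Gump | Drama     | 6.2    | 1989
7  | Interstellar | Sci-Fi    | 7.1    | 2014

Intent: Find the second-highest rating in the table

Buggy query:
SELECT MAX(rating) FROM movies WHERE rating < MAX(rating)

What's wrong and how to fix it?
Bug: The inner MAX is an aggregate inside WHERE, which is not allowed

Fix: Compute the overall MAX in a subquery, then take MAX of rows below it

Corrected query:
SELECT MAX(rating) FROM movies WHERE rating < (SELECT MAX(rating) FROM movies)

Result:
MAX(rating)
-----------
7.2        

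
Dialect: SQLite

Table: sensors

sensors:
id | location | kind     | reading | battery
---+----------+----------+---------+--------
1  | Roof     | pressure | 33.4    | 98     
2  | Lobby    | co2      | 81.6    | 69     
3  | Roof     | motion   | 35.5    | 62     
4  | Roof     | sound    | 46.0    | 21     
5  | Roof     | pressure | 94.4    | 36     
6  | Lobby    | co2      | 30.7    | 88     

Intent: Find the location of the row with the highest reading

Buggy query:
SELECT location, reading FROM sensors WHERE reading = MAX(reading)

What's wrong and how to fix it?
Bug: MAX(reading) is an aggregate and cannot be used directly in WHERE

Fix: Use a subquery: WHERE reading = (SELECT MAX(reading) FROM sensors)

Corrected query:
SELECT location, reading FROM sensors WHERE reading = (SELECT MAX(reading) FROM sensors)

Result:
location | reading
---------+--------
Roof     | 94.4   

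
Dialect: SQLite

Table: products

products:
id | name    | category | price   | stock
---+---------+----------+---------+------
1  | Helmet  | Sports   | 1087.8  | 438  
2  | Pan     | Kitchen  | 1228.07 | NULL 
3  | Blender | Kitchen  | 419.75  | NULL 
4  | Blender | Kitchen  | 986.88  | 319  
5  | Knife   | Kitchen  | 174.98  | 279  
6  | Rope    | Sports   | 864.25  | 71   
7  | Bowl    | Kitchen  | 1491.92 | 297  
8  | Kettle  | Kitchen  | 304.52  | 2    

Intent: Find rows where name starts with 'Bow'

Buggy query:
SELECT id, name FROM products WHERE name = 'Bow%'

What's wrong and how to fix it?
Bug: '=' compares the literal string including the % character; pattern matching needs LIKE

Fix: Use LIKE for wildcard pattern matching

Corrected query:
SELECT id, name FROM products WHERE name LIKE 'Bow%'

Result:
id | name
---+-----
7  | Bowl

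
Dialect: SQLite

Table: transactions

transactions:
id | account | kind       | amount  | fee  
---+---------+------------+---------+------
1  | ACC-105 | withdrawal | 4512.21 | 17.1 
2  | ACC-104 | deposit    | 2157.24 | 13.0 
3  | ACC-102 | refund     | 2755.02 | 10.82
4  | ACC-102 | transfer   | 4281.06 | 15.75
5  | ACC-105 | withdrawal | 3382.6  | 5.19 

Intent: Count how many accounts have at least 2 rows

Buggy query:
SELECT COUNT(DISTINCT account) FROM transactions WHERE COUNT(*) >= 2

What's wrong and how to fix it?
Bug: WHERE filters individual rows, not groups, so a group-level COUNT is invalid there

Fix: Group first with HAVING COUNT(*) >= 2, then COUNT the resulting groups

Corrected query:
SELECT COUNT(*) FROM (SELECT account FROM transactions GROUP BY account HAVING COUNT(*) >= 2)

Result:
COUNT(*)
--------
2       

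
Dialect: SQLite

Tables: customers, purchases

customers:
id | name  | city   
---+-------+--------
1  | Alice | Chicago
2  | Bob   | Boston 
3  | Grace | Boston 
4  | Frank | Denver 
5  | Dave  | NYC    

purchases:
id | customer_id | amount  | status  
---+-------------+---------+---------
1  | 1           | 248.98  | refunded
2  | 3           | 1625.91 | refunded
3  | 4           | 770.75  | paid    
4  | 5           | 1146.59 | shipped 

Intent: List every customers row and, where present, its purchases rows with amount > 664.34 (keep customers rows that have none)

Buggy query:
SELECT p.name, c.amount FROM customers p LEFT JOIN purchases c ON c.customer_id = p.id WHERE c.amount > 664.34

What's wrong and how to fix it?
Bug: Filtering c.amount in WHERE discards the NULL rows produced by LEFT JOIN, turning it into an inner join

Fix: Move the right-table condition into the ON clause so unmatched parents are kept

Corrected query:
SELECT p.name, c.amount FROM customers p LEFT JOIN purchases c ON c.customer_id = p.id AND c.amount > 664.34

Result:
name  | amount 
------+--------
Alice | NULL   
Bob   | NULL   
Grace | 1625.91
Frank | 770.75 
Dave  | 1146.59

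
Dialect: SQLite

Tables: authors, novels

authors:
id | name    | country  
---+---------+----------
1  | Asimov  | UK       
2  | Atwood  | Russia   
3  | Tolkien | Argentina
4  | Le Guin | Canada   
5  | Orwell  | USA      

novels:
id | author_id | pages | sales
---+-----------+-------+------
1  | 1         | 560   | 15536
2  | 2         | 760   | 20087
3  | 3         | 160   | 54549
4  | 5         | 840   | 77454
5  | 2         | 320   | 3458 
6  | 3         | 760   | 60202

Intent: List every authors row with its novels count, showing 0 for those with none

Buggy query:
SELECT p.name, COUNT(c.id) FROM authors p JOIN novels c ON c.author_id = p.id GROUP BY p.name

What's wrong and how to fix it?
Bug: An inner join excludes parents with zero children

Fix: Use LEFT JOIN so parents without children still appear (COUNT(c.id) gives 0)

Corrected query:
SELECT p.name, COUNT(c.id) FROM authors p LEFT JOIN novels c ON c.author_id = p.id GROUP BY p.name

Result:
name    | COUNT(c.id)
--------+------------
Asimov  | 1          
Atwood  | 2          
Le Guin | 0          
Orwell  | 1          
Tolkien | 2          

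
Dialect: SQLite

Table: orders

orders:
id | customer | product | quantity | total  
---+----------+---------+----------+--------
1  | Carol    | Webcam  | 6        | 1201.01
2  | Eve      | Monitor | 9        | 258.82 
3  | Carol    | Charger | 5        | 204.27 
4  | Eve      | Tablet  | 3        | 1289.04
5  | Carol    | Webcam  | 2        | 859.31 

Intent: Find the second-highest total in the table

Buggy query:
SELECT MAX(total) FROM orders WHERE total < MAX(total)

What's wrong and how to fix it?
Bug: The inner MAX is an aggregate inside WHERE, which is not allowed

Fix: Put the inner MAX in a scalar subquery

Corrected query:
SELECT MAX(total) FROM orders WHERE total < (SELECT MAX(total) FROM orders)

Result:
MAX(total)
----------
1201.01   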